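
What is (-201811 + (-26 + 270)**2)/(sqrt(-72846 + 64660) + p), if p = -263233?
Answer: 71336143/131984039 + 271*I*sqrt(8186)/131984039 ≈ 0.54049 + 0.00018577*I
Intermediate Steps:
(-201811 + (-26 + 270)**2)/(sqrt(-72846 + 64660) + p) = (-201811 + (-26 + 270)**2)/(sqrt(-72846 + 64660) - 263233) = (-201811 + 244**2)/(sqrt(-8186) - 263233) = (-201811 + 59536)/(I*sqrt(8186) - 263233) = -142275/(-263233 + I*sqrt(8186))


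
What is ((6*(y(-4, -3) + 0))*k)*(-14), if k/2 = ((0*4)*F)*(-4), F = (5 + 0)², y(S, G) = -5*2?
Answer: 0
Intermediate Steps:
y(S, G) = -10
F = 25 (F = 5² = 25)
k = 0 (k = 2*(((0*4)*25)*(-4)) = 2*((0*25)*(-4)) = 2*(0*(-4)) = 2*0 = 0)
((6*(y(-4, -3) + 0))*k)*(-14) = ((6*(-10 + 0))*0)*(-14) = ((6*(-10))*0)*(-14) = -60*0*(-14) = 0*(-14) = 0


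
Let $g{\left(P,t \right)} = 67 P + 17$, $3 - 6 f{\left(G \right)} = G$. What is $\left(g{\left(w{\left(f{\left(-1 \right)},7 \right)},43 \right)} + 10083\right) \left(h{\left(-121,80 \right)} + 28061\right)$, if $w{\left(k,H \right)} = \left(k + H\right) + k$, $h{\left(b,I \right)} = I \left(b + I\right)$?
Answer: $\frac{792372475}{3} \approx 2.6412 \cdot 10^{8}$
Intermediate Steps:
$f{\left(G \right)} = \frac{1}{2} - \frac{G}{6}$
$h{\left(b,I \right)} = I \left(I + b\right)$
$w{\left(k,H \right)} = H + 2 k$ ($w{\left(k,H \right)} = \left(H + k\right) + k = H + 2 k$)
$g{\left(P,t \right)} = 17 + 67 P$
$\left(g{\left(w{\left(f{\left(-1 \right)},7 \right)},43 \right)} + 10083\right) \left(h{\left(-121,80 \right)} + 28061\right) = \left(\left(17 + 67 \left(7 + 2 \left(\frac{1}{2} - - \frac{1}{6}\right)\right)\right) + 10083\right) \left(80 \left(80 - 121\right) + 28061\right) = \left(\left(17 + 67 \left(7 + 2 \left(\frac{1}{2} + \frac{1}{6}\right)\right)\right) + 10083\right) \left(80 \left(-41\right) + 28061\right) = \left(\left(17 + 67 \left(7 + 2 \cdot \frac{2}{3}\right)\right) + 10083\right) \left(-3280 + 28061\right) = \left(\left(17 + 67 \left(7 + \frac{4}{3}\right)\right) + 10083\right) 24781 = \left(\left(17 + 67 \cdot \frac{25}{3}\right) + 10083\right) 24781 = \left(\left(17 + \frac{1675}{3}\right) + 10083\right) 24781 = \left(\frac{1726}{3} + 10083\right) 24781 = \frac{31975}{3} \cdot 24781 = \frac{792372475}{3}$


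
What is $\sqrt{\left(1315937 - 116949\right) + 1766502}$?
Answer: $\sqrt{2965490} \approx 1722.1$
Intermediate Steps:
$\sqrt{\left(1315937 - 116949\right) + 1766502} = \sqrt{1198988 + 1766502} = \sqrt{2965490}$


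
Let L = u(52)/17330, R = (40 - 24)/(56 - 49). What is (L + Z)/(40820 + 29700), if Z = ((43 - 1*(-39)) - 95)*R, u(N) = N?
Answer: -901069/2138695300 ≈ -0.00042132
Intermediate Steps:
R = 16/7 ≈ 2.2857
L = 26/8665 (L = 52/17330 = 52*(1/17330) = 26/8665 ≈ 0.0030006)
Z = -208/7 (Z = ((43 - 1*(-39)) - 95)*(16/7) = ((43 + 39) - 95)*(16/7) = (82 - 95)*(16/7) = -13*16/7 = -208/7 ≈ -29.714)
(L + Z)/(40820 + 29700) = (26/8665 - 208/7)/(40820 + 29700) = -1802138/60655/70520 = -1802138/60655*1/70520 = -901069/2138695300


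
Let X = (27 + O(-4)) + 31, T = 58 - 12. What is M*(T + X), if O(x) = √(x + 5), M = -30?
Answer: -3150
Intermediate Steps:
O(x) = √(5 + x)
T = 46
X = 59 (X = (27 + √(5 - 4)) + 31 = (27 + √1) + 31 = (27 + 1) + 31 = 28 + 31 = 59)
M*(T + X) = -30*(46 + 59) = -30*105 = -3150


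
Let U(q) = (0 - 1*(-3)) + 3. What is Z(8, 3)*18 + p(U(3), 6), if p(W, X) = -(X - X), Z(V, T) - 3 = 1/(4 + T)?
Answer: 396/7 ≈ 56.571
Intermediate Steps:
Z(V, T) = 3 + 1/(4 + T)
U(q) = 6 (U(q) = (0 + 3) + 3 = 3 + 3 = 6)
p(W, X) = 0 (p(W, X) = -1*0 = 0)
Z(8, 3)*18 + p(U(3), 6) = ((13 + 3*3)/(4 + 3))*18 + 0 = ((13 + 9)/7)*18 + 0 = ((1/7)*22)*18 + 0 = (22/7)*18 + 0 = 396/7 + 0 = 396/7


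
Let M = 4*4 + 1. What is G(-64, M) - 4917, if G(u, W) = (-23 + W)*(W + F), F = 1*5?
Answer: -5049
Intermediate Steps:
M = 17 (M = 16 + 1 = 17)
F = 5
G(u, W) = (-23 + W)*(5 + W) (G(u, W) = (-23 + W)*(W + 5) = (-23 + W)*(5 + W))
G(-64, M) - 4917 = (-115 + 17² - 18*17) - 4917 = (-115 + 289 - 306) - 4917 = -132 - 4917 = -5049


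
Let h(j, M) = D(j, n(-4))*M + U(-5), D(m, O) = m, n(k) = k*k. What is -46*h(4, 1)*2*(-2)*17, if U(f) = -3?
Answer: 3128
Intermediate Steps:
n(k) = k**2
h(j, M) = -3 + M*j (h(j, M) = j*M - 3 = M*j - 3 = -3 + M*j)
-46*h(4, 1)*2*(-2)*17 = -46*(-3 + 1*4)*2*(-2)*17 = -46*(-3 + 4)*2*(-2)*17 = -46*1*2*(-2)*17 = -92*(-2)*17 = -46*(-4)*17 = 184*17 = 3128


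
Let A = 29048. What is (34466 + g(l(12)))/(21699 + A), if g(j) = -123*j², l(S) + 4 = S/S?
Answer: 33359/50747 ≈ 0.65736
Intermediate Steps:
l(S) = -3 (l(S) = -4 + S/S = -4 + 1 = -3)
(34466 + g(l(12)))/(21699 + A) = (34466 - 123*(-3)²)/(21699 + 29048) = (34466 - 123*9)/50747 = (34466 - 1107)*(1/50747) = 33359*(1/50747) = 33359/50747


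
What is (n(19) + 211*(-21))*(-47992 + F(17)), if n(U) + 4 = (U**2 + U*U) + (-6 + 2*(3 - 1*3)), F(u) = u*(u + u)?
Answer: 176332666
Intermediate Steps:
F(u) = 2*u**2 (F(u) = u*(2*u) = 2*u**2)
n(U) = -10 + 2*U**2 (n(U) = -4 + ((U**2 + U*U) + (-6 + 2*(3 - 1*3))) = -4 + ((U**2 + U**2) + (-6 + 2*(3 - 3))) = -4 + (2*U**2 + (-6 + 2*0)) = -4 + (2*U**2 + (-6 + 0)) = -4 + (2*U**2 - 6) = -4 + (-6 + 2*U**2) = -10 + 2*U**2)
(n(19) + 211*(-21))*(-47992 + F(17)) = ((-10 + 2*19**2) + 211*(-21))*(-47992 + 2*17**2) = ((-10 + 2*361) - 4431)*(-47992 + 2*289) = ((-10 + 722) - 4431)*(-47992 + 578) = (712 - 4431)*(-47414) = -3719*(-47414) = 176332666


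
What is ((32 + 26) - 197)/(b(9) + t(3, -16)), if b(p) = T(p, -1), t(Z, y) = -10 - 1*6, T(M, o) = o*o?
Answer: 139/15 ≈ 9.2667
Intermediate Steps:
T(M, o) = o²
t(Z, y) = -16 (t(Z, y) = -10 - 6 = -16)
b(p) = 1 (b(p) = (-1)² = 1)
((32 + 26) - 197)/(b(9) + t(3, -16)) = ((32 + 26) - 197)/(1 - 16) = (58 - 197)/(-15) = -139*(-1/15) = 139/15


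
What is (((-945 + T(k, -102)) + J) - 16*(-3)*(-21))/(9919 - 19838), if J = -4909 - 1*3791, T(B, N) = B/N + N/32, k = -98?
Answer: 1242095/1156272 ≈ 1.0742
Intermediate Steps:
T(B, N) = N/32 + B/N (T(B, N) = B/N + N*(1/32) = B/N + N/32 = N/32 + B/N)
J = -8700 (J = -4909 - 3791 = -8700)
(((-945 + T(k, -102)) + J) - 16*(-3)*(-21))/(9919 - 19838) = (((-945 + ((1/32)*(-102) - 98/(-102))) - 8700) - 16*(-3)*(-21))/(9919 - 19838) = (((-945 + (-51/16 - 98*(-1/102))) - 8700) + 48*(-21))/(-9919) = (((-945 + (-51/16 + 49/51)) - 8700) - 1008)*(-1/9919) = (((-945 - 1817/816) - 8700) - 1008)*(-1/9919) = ((-772937/816 - 8700) - 1008)*(-1/9919) = (-7872137/816 - 1008)*(-1/9919) = -8694665/816*(-1/9919) = 1242095/1156272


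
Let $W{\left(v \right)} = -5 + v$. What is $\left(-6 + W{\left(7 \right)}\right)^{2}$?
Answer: $16$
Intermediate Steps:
$\left(-6 + W{\left(7 \right)}\right)^{2} = \left(-6 + \left(-5 + 7\right)\right)^{2} = \left(-6 + 2\right)^{2} = \left(-4\right)^{2} = 16$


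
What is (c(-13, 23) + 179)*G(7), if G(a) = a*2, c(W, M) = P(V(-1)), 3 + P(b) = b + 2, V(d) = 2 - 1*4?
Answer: 2464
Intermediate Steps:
V(d) = -2 (V(d) = 2 - 4 = -2)
P(b) = -1 + b (P(b) = -3 + (b + 2) = -3 + (2 + b) = -1 + b)
c(W, M) = -3 (c(W, M) = -1 - 2 = -3)
G(a) = 2*a
(c(-13, 23) + 179)*G(7) = (-3 + 179)*(2*7) = 176*14 = 2464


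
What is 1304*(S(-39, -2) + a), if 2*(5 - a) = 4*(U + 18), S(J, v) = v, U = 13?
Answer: -76936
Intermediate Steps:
a = -57 (a = 5 - 2*(13 + 18) = 5 - 2*31 = 5 - ½*124 = 5 - 62 = -57)
1304*(S(-39, -2) + a) = 1304*(-2 - 57) = 1304*(-59) = -76936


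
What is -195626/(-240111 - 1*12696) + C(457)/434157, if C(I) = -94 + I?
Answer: 28341388741/36585976233 ≈ 0.77465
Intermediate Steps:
-195626/(-240111 - 1*12696) + C(457)/434157 = -195626/(-240111 - 1*12696) + (-94 + 457)/434157 = -195626/(-240111 - 12696) + 363*(1/434157) = -195626/(-252807) + 121/144719 = -195626*(-1/252807) + 121/144719 = 195626/252807 + 121/144719 = 28341388741/36585976233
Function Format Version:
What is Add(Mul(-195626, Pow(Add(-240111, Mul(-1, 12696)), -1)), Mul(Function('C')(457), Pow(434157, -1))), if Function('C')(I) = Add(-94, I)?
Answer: Rational(28341388741, 36585976233) ≈ 0.77465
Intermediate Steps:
Add(Mul(-195626, Pow(Add(-240111, Mul(-1, 12696)), -1)), Mul(Function('C')(457), Pow(434157, -1))) = Add(Mul(-195626, Pow(Add(-240111, Mul(-1, 12696)), -1)), Mul(Add(-94, 457), Pow(434157, -1))) = Add(Mul(-195626, Pow(Add(-240111, -12696), -1)), Mul(363, Rational(1, 434157))) = Add(Mul(-195626, Pow(-252807, -1)), Rational(121, 144719)) = Add(Mul(-195626, Rational(-1, 252807)), Rational(121, 144719)) = Add(Rational(195626, 252807), Rational(121, 144719)) = Rational(28341388741, 36585976233)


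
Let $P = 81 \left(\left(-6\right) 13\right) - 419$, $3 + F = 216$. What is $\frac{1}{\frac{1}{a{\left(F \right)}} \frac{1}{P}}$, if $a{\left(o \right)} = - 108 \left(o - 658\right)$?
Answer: $-323780220$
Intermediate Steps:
$F = 213$ ($F = -3 + 216 = 213$)
$P = -6737$ ($P = 81 \left(-78\right) - 419 = -6318 - 419 = -6737$)
$a{\left(o \right)} = 71064 - 108 o$ ($a{\left(o \right)} = - 108 \left(-658 + o\right) = 71064 - 108 o$)
$\frac{1}{\frac{1}{a{\left(F \right)}} \frac{1}{P}} = \frac{1}{\frac{1}{71064 - 23004} \frac{1}{-6737}} = \frac{1}{\frac{1}{71064 - 23004} \left(- \frac{1}{6737}\right)} = \frac{1}{\frac{1}{48060} \left(- \frac{1}{6737}\right)} = \frac{1}{- \frac{1}{323780220}} = -323780220$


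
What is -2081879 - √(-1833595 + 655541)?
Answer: -2081879 - I*√1178054 ≈ -2.0819e+6 - 1085.4*I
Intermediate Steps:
-2081879 - √(-1833595 + 655541) = -2081879 - √(-1178054) = -2081879 - I*√1178054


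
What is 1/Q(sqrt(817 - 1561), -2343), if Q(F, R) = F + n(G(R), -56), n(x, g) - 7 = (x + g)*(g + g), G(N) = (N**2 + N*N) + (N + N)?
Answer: -409716755/503603457983190323 - 2*I*sqrt(186)/1510810373949570969 ≈ -8.1357e-10 - 1.8054e-17*I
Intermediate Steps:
G(N) = 2*N + 2*N**2 (G(N) = (N**2 + N**2) + 2*N = 2*N**2 + 2*N = 2*N + 2*N**2)
n(x, g) = 7 + 2*g*(g + x) (n(x, g) = 7 + (x + g)*(g + g) = 7 + (g + x)*(2*g) = 7 + 2*g*(g + x))
Q(F, R) = 6279 + F - 224*R*(1 + R) (Q(F, R) = F + (7 + 2*(-56)**2 + 2*(-56)*(2*R*(1 + R))) = F + (7 + 2*3136 - 224*R*(1 + R)) = F + (7 + 6272 - 224*R*(1 + R)) = F + (6279 - 224*R*(1 + R)) = 6279 + F - 224*R*(1 + R))
1/Q(sqrt(817 - 1561), -2343) = 1/(6279 + sqrt(817 - 1561) - 224*(-2343)*(1 - 2343)) = 1/(6279 + sqrt(-744) - 224*(-2343)*(-2342)) = 1/(6279 + 2*I*sqrt(186) - 1229156544) = 1/(-1229150265 + 2*I*sqrt(186))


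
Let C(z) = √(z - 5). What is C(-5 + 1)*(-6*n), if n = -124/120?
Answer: 93*I/5 ≈ 18.6*I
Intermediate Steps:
C(z) = √(-5 + z)
n = -31/30 (n = -124*1/120 = -31/30 ≈ -1.0333)
C(-5 + 1)*(-6*n) = √(-5 + (-5 + 1))*(-6*(-31/30)) = √(-5 - 4)*(31/5) = √(-9)*(31/5) = (3*I)*(31/5) = 93*I/5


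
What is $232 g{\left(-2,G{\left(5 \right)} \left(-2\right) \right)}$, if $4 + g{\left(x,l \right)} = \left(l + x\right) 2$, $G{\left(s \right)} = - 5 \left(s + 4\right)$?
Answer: $39904$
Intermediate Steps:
$G{\left(s \right)} = -20 - 5 s$ ($G{\left(s \right)} = - 5 \left(4 + s\right) = -20 - 5 s$)
$g{\left(x,l \right)} = -4 + 2 l + 2 x$ ($g{\left(x,l \right)} = -4 + \left(l + x\right) 2 = -4 + \left(2 l + 2 x\right) = -4 + 2 l + 2 x$)
$232 g{\left(-2,G{\left(5 \right)} \left(-2\right) \right)} = 232 \left(-4 + 2 \left(-20 - 25\right) \left(-2\right) + 2 \left(-2\right)\right) = 232 \left(-4 + 2 \left(-20 - 25\right) \left(-2\right) - 4\right) = 232 \left(-4 + 2 \left(\left(-45\right) \left(-2\right)\right) - 4\right) = 232 \left(-4 + 2 \cdot 90 - 4\right) = 232 \left(-4 + 180 - 4\right) = 232 \cdot 172 = 39904$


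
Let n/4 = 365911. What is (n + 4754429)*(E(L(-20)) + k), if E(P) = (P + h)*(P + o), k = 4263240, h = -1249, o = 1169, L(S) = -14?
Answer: 17438430276675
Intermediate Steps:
n = 1463644 (n = 4*365911 = 1463644)
E(P) = (-1249 + P)*(1169 + P) (E(P) = (P - 1249)*(P + 1169) = (-1249 + P)*(1169 + P))
(n + 4754429)*(E(L(-20)) + k) = (1463644 + 4754429)*((-1460081 + (-14)**2 - 80*(-14)) + 4263240) = 6218073*((-1460081 + 196 + 1120) + 4263240) = 6218073*(-1458765 + 4263240) = 6218073*2804475 = 17438430276675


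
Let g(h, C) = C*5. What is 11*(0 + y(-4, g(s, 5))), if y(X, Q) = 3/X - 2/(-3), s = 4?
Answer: -11/12 ≈ -0.91667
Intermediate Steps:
g(h, C) = 5*C
y(X, Q) = 2/3 + 3/X (y(X, Q) = 3/X - 2*(-1/3) = 3/X + 2/3 = 2/3 + 3/X)
11*(0 + y(-4, g(s, 5))) = 11*(0 + (2/3 + 3/(-4))) = 11*(0 + (2/3 + 3*(-1/4))) = 11*(0 + (2/3 - 3/4)) = 11*(0 - 1/12) = 11*(-1/12) = -11/12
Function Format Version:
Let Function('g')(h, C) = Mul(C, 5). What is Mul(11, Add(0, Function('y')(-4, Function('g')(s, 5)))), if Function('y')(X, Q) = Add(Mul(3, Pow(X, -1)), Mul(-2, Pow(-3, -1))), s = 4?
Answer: Rational(-11, 12) ≈ -0.91667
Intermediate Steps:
Function('g')(h, C) = Mul(5, C)
Function('y')(X, Q) = Add(Rational(2, 3), Mul(3, Pow(X, -1))) (Function('y')(X, Q) = Add(Mul(3, Pow(X, -1)), Mul(-2, Rational(-1, 3))) = Add(Mul(3, Pow(X, -1)), Rational(2, 3)) = Add(Rational(2, 3), Mul(3, Pow(X, -1))))
Mul(11, Add(0, Function('y')(-4, Function('g')(s, 5)))) = Mul(11, Add(0, Add(Rational(2, 3), Mul(3, Pow(-4, -1))))) = Mul(11, Add(0, Add(Rational(2, 3), Mul(3, Rational(-1, 4))))) = Mul(11, Add(0, Add(Rational(2, 3), Rational(-3, 4)))) = Mul(11, Add(0, Rational(-1, 12))) = Mul(11, Rational(-1, 12)) = Rational(-11, 12)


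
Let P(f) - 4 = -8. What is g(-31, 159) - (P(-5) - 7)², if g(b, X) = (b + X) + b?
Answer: -24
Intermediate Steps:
g(b, X) = X + 2*b (g(b, X) = (X + b) + b = X + 2*b)
P(f) = -4 (P(f) = 4 - 8 = -4)
g(-31, 159) - (P(-5) - 7)² = (159 + 2*(-31)) - (-4 - 7)² = (159 - 62) - 1*(-11)² = 97 - 1*121 = 97 - 121 = -24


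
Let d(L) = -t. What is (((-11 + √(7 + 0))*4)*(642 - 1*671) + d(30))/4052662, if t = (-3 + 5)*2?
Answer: 636/2026331 - 58*√7/2026331 ≈ 0.00023814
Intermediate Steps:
t = 4 (t = 2*2 = 4)
d(L) = -4 (d(L) = -1*4 = -4)
(((-11 + √(7 + 0))*4)*(642 - 1*671) + d(30))/4052662 = (((-11 + √(7 + 0))*4)*(642 - 1*671) - 4)/4052662 = (((-11 + √7)*4)*(642 - 671) - 4)*(1/4052662) = ((-44 + 4*√7)*(-29) - 4)*(1/4052662) = ((1276 - 116*√7) - 4)*(1/4052662) = (1272 - 116*√7)*(1/4052662) = 636/2026331 - 58*√7/2026331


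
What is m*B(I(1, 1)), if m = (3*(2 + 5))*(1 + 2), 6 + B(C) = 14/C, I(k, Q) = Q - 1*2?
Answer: -1260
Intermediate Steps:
I(k, Q) = -2 + Q (I(k, Q) = Q - 2 = -2 + Q)
B(C) = -6 + 14/C
m = 63 (m = (3*7)*3 = 21*3 = 63)
m*B(I(1, 1)) = 63*(-6 + 14/(-2 + 1)) = 63*(-6 + 14/(-1)) = 63*(-6 + 14*(-1)) = 63*(-6 - 14) = 63*(-20) = -1260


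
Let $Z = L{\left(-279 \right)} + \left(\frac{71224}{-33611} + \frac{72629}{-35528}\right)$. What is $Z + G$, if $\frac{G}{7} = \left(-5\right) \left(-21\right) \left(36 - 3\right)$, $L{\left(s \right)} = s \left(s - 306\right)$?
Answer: $\frac{7719271757661}{41176952} \approx 1.8747 \cdot 10^{5}$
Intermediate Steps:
$L{\left(s \right)} = s \left(-306 + s\right)$
$Z = \frac{6720524786901}{41176952}$ ($Z = - 279 \left(-306 - 279\right) + \left(\frac{71224}{-33611} + \frac{72629}{-35528}\right) = \left(-279\right) \left(-585\right) + \left(71224 \left(- \frac{1}{33611}\right) + 72629 \left(- \frac{1}{35528}\right)\right) = 163215 - \frac{171433779}{41176952} = \frac{6720524786901}{41176952} \approx 1.6321 \cdot 10^{5}$)
$G = 24255$ ($G = 7 \left(-5\right) \left(-21\right) \left(36 - 3\right) = 7 \cdot 105 \cdot 33 = 7 \cdot 3465 = 24255$)
$Z + G = \frac{6720524786901}{41176952} + 24255 = \frac{7719271757661}{41176952}$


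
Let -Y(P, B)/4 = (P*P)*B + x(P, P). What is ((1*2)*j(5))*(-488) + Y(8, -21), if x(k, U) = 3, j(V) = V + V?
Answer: -4396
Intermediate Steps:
j(V) = 2*V
Y(P, B) = -12 - 4*B*P² (Y(P, B) = -4*((P*P)*B + 3) = -4*(P²*B + 3) = -4*(B*P² + 3) = -4*(3 + B*P²) = -12 - 4*B*P²)
((1*2)*j(5))*(-488) + Y(8, -21) = ((1*2)*(2*5))*(-488) + (-12 - 4*(-21)*8²) = (2*10)*(-488) + (-12 - 4*(-21)*64) = 20*(-488) + (-12 + 5376) = -9760 + 5364 = -4396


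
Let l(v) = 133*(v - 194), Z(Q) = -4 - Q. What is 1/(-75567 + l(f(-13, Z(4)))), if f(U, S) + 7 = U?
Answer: -1/104029 ≈ -9.6127e-6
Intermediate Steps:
f(U, S) = -7 + U
l(v) = -25802 + 133*v (l(v) = 133*(-194 + v) = -25802 + 133*v)
1/(-75567 + l(f(-13, Z(4)))) = 1/(-75567 + (-25802 + 133*(-7 - 13))) = 1/(-75567 + (-25802 + 133*(-20))) = 1/(-75567 + (-25802 - 2660)) = 1/(-75567 - 28462) = 1/(-104029) = -1/104029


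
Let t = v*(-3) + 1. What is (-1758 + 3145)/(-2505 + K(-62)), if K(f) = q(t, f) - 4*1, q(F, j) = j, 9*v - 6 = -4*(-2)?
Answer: -1387/2571 ≈ -0.53948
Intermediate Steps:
v = 14/9 (v = ⅔ + (-4*(-2))/9 = ⅔ + (⅑)*8 = ⅔ + 8/9 = 14/9 ≈ 1.5556)
t = -11/3 (t = (14/9)*(-3) + 1 = -14/3 + 1 = -11/3 ≈ -3.6667)
K(f) = -4 + f (K(f) = f - 4*1 = f - 4 = -4 + f)
(-1758 + 3145)/(-2505 + K(-62)) = (-1758 + 3145)/(-2505 + (-4 - 62)) = 1387/(-2505 - 66) = 1387/(-2571) = 1387*(-1/2571) = -1387/2571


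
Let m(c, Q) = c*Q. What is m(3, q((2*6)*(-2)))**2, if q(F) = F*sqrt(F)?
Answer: -124416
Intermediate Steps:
q(F) = F**(3/2)
m(c, Q) = Q*c
m(3, q((2*6)*(-2)))**2 = (((2*6)*(-2))**(3/2)*3)**2 = ((12*(-2))**(3/2)*3)**2 = ((-24)**(3/2)*3)**2 = (-48*I*sqrt(6)*3)**2 = (-144*I*sqrt(6))**2 = -124416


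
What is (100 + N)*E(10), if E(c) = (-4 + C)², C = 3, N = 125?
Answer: 225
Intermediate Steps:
E(c) = 1 (E(c) = (-4 + 3)² = (-1)² = 1)
(100 + N)*E(10) = (100 + 125)*1 = 225*1 = 225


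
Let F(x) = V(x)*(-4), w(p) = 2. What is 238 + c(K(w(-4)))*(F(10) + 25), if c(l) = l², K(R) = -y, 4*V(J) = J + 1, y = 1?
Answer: 252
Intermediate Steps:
V(J) = ¼ + J/4 (V(J) = (J + 1)/4 = (1 + J)/4 = ¼ + J/4)
F(x) = -1 - x (F(x) = (¼ + x/4)*(-4) = -1 - x)
K(R) = -1 (K(R) = -1*1 = -1)
238 + c(K(w(-4)))*(F(10) + 25) = 238 + (-1)²*((-1 - 1*10) + 25) = 238 + 1*((-1 - 10) + 25) = 238 + 1*(-11 + 25) = 238 + 1*14 = 238 + 14 = 252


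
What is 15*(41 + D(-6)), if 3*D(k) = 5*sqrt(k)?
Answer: 615 + 25*I*sqrt(6) ≈ 615.0 + 61.237*I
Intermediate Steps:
D(k) = 5*sqrt(k)/3 (D(k) = (5*sqrt(k))/3 = 5*sqrt(k)/3)
15*(41 + D(-6)) = 15*(41 + 5*sqrt(-6)/3) = 15*(41 + 5*(I*sqrt(6))/3) = 15*(41 + 5*I*sqrt(6)/3) = 615 + 25*I*sqrt(6)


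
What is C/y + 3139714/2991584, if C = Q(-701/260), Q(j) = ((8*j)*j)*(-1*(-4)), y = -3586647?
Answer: 23787489182929591/22666609082816400 ≈ 1.0494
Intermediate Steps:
Q(j) = 32*j² (Q(j) = (8*j²)*4 = 32*j²)
C = 982802/4225 (C = 32*(-701/260)² = 32*(491401/67600) = 982802/4225 ≈ 232.62)
C/y + 3139714/2991584 = (982802/4225)/(-3586647) + 3139714/2991584 = (982802/4225)*(-1/3586647) + 3139714*(1/2991584) = -982802/15153583575 + 1569857/1495792 = 23787489182929591/22666609082816400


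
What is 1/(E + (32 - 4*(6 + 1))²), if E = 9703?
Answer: 1/9719 ≈ 0.00010289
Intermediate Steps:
1/(E + (32 - 4*(6 + 1))²) = 1/(9703 + (32 - 4*(6 + 1))²) = 1/(9703 + (32 - 4*7)²) = 1/(9703 + (32 - 28)²) = 1/(9703 + 4²) = 1/(9703 + 16) = 1/9719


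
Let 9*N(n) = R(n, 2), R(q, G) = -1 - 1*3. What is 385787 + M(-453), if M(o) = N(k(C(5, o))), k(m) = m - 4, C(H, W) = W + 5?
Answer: 3472079/9 ≈ 3.8579e+5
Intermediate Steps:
C(H, W) = 5 + W
k(m) = -4 + m
R(q, G) = -4 (R(q, G) = -1 - 3 = -4)
N(n) = -4/9 (N(n) = (⅑)*(-4) = -4/9)
M(o) = -4/9
385787 + M(-453) = 385787 - 4/9 = 3472079/9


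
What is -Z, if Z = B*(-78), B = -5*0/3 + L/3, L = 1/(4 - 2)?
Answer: 13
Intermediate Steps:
L = ½ (L = 1/2 = ½ ≈ 0.50000)
B = ⅙ (B = -5*0/3 + (½)/3 = 0*(⅓) + (½)*(⅓) = 0 + ⅙ = ⅙ ≈ 0.16667)
Z = -13 (Z = (⅙)*(-78) = -13)
-Z = -1*(-13) = 13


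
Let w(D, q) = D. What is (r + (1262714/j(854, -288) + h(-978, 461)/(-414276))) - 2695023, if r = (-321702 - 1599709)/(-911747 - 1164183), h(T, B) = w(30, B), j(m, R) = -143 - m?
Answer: -96328050169663832467/35726164697915 ≈ -2.6963e+6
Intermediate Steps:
h(T, B) = 30
r = 1921411/2075930 (r = -1921411/(-2075930) = -1921411*(-1/2075930) = 1921411/2075930 ≈ 0.92557)
(r + (1262714/j(854, -288) + h(-978, 461)/(-414276))) - 2695023 = (1921411/2075930 + (1262714/(-143 - 1*854) + 30/(-414276))) - 2695023 = (1921411/2075930 + (1262714/(-143 - 854) + 30*(-1/414276))) - 2695023 = (1921411/2075930 + (1262714/(-997) - 5/69046)) - 2695023 = (1921411/2075930 + (1262714*(-1/997) - 5/69046)) - 2695023 = (1921411/2075930 + (-1262714/997 - 5/69046)) - 2695023 = (1921411/2075930 - 87185355829/68838862) - 2695023 = -45214606994855422/35726164697915 - 2695023 = -96328050169663832467/35726164697915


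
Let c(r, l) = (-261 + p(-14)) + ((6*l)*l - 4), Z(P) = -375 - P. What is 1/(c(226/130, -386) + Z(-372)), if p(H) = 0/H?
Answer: 1/893708 ≈ 1.1189e-6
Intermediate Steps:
p(H) = 0
c(r, l) = -265 + 6*l² (c(r, l) = (-261 + 0) + ((6*l)*l - 4) = -261 + (6*l² - 4) = -261 + (-4 + 6*l²) = -265 + 6*l²)
1/(c(226/130, -386) + Z(-372)) = 1/((-265 + 6*(-386)²) + (-375 - 1*(-372))) = 1/((-265 + 6*148996) + (-375 + 372)) = 1/((-265 + 893976) - 3) = 1/(893711 - 3) = 1/893708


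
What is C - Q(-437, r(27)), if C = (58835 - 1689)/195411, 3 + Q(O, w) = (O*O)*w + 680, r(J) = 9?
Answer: -335989225432/195411 ≈ -1.7194e+6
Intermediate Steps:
Q(O, w) = 677 + w*O² (Q(O, w) = -3 + ((O*O)*w + 680) = -3 + (O²*w + 680) = -3 + (w*O² + 680) = -3 + (680 + w*O²) = 677 + w*O²)
C = 57146/195411 (C = 57146*(1/195411) = 57146/195411 ≈ 0.29244)
C - Q(-437, r(27)) = 57146/195411 - (677 + 9*(-437)²) = 57146/195411 - (677 + 9*190969) = 57146/195411 - (677 + 1718721) = 57146/195411 - 1*1719398 = 57146/195411 - 1719398 = -335989225432/195411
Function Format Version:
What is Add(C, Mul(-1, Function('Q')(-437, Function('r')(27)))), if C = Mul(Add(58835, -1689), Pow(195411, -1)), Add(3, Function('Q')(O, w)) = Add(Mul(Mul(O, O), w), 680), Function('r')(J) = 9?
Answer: Rational(-335989225432, 195411) ≈ -1.7194e+6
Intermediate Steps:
Function('Q')(O, w) = Add(677, Mul(w, Pow(O, 2))) (Function('Q')(O, w) = Add(-3, Add(Mul(Mul(O, O), w), 680)) = Add(-3, Add(Mul(Pow(O, 2), w), 680)) = Add(-3, Add(Mul(w, Pow(O, 2)), 680)) = Add(-3, Add(680, Mul(w, Pow(O, 2)))) = Add(677, Mul(w, Pow(O, 2))))
C = Rational(57146, 195411) (C = Mul(57146, Rational(1, 195411)) = Rational(57146, 195411) ≈ 0.29244)
Add(C, Mul(-1, Function('Q')(-437, Function('r')(27)))) = Add(Rational(57146, 195411), Mul(-1, Add(677, Mul(9, Pow(-437, 2))))) = Add(Rational(57146, 195411), Mul(-1, Add(677, Mul(9, 190969)))) = Add(Rational(57146, 195411), Mul(-1, Add(677, 1718721))) = Add(Rational(57146, 195411), Mul(-1, 1719398)) = Add(Rational(57146, 195411), -1719398) = Rational(-335989225432, 195411)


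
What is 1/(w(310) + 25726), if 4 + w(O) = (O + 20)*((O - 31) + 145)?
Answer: 1/165642 ≈ 6.0371e-6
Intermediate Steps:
w(O) = -4 + (20 + O)*(114 + O) (w(O) = -4 + (O + 20)*((O - 31) + 145) = -4 + (20 + O)*((-31 + O) + 145) = -4 + (20 + O)*(114 + O))
1/(w(310) + 25726) = 1/((2276 + 310² + 134*310) + 25726) = 1/((2276 + 96100 + 41540) + 25726) = 1/(139916 + 25726) = 1/165642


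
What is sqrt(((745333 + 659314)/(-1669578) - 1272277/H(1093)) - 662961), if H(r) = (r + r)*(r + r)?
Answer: I*sqrt(2207712197829992642417127)/1824848754 ≈ 814.22*I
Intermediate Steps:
H(r) = 4*r**2 (H(r) = (2*r)*(2*r) = 4*r**2)
sqrt(((745333 + 659314)/(-1669578) - 1272277/H(1093)) - 662961) = sqrt(((745333 + 659314)/(-1669578) - 1272277/(4*1093**2)) - 662961) = sqrt((1404647*(-1/1669578) - 1272277/(4*1194649)) - 662961) = sqrt((-1404647/1669578 - 1272277/4778596) - 662961) = sqrt(-4418203112359/3989119376244 - 662961) = sqrt(-2644634988997210843/3989119376244) = I*sqrt(2207712197829992642417127)/1824848754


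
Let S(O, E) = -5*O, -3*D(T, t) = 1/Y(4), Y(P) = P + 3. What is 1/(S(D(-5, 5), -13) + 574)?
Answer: 21/12059 ≈ 0.0017414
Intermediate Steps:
Y(P) = 3 + P
D(T, t) = -1/21 (D(T, t) = -1/(3*(3 + 4)) = -1/3/7 = -1/3*1/7 = -1/21)
1/(S(D(-5, 5), -13) + 574) = 1/(-5*(-1/21) + 574) = 1/(5/21 + 574) = 1/(12059/21) = 21/12059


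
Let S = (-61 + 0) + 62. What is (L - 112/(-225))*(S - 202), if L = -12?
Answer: 173396/75 ≈ 2311.9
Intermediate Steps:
S = 1 (S = -61 + 62 = 1)
(L - 112/(-225))*(S - 202) = (-12 - 112/(-225))*(1 - 202) = (-12 - 112*(-1/225))*(-201) = (-12 + 112/225)*(-201) = -2588/225*(-201) = 173396/75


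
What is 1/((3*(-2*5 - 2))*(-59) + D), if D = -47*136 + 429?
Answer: -1/3839 ≈ -0.00026048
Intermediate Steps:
D = -5963 (D = -6392 + 429 = -5963)
1/((3*(-2*5 - 2))*(-59) + D) = 1/((3*(-2*5 - 2))*(-59) - 5963) = 1/((3*(-10 - 2))*(-59) - 5963) = 1/((3*(-12))*(-59) - 5963) = 1/(-36*(-59) - 5963) = 1/(2124 - 5963) = 1/(-3839) = -1/3839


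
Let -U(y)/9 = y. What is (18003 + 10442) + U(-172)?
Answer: 29993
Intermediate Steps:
U(y) = -9*y
(18003 + 10442) + U(-172) = (18003 + 10442) - 9*(-172) = 28445 + 1548 = 29993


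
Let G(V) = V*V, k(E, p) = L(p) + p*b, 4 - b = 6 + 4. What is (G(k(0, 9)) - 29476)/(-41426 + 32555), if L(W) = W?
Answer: 27451/8871 ≈ 3.0945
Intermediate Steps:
b = -6 (b = 4 - (6 + 4) = 4 - 1*10 = 4 - 10 = -6)
k(E, p) = -5*p (k(E, p) = p + p*(-6) = p - 6*p = -5*p)
G(V) = V²
(G(k(0, 9)) - 29476)/(-41426 + 32555) = ((-5*9)² - 29476)/(-41426 + 32555) = ((-45)² - 29476)/(-8871) = (2025 - 29476)*(-1/8871) = -27451*(-1/8871) = 27451/8871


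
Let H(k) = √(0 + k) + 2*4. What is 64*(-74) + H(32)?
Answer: -4728 + 4*√2 ≈ -4722.3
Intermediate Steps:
H(k) = 8 + √k (H(k) = √k + 8 = 8 + √k)
64*(-74) + H(32) = 64*(-74) + (8 + √32) = -4736 + (8 + 4*√2) = -4728 + 4*√2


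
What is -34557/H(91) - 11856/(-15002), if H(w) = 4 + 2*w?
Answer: -6618191/35774 ≈ -185.00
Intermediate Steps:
-34557/H(91) - 11856/(-15002) = -34557/(4 + 2*91) - 11856/(-15002) = -34557/(4 + 182) - 11856*(-1/15002) = -34557/186 + 456/577 = -34557*1/186 + 456/577 = -11519/62 + 456/577 = -6618191/35774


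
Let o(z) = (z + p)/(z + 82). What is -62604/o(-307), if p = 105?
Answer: -7042950/101 ≈ -69732.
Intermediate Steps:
o(z) = (105 + z)/(82 + z) (o(z) = (z + 105)/(z + 82) = (105 + z)/(82 + z))
-62604/o(-307) = -62604*(82 - 307)/(105 - 307) = -62604/(-202/(-225)) = -62604/((-1/225*(-202))) = -62604/202/225 = -62604*225/202 = -7042950/101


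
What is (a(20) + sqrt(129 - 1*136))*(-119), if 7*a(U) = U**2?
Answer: -6800 - 119*I*sqrt(7) ≈ -6800.0 - 314.84*I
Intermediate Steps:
a(U) = U**2/7
(a(20) + sqrt(129 - 1*136))*(-119) = ((1/7)*20**2 + sqrt(129 - 1*136))*(-119) = ((1/7)*400 + sqrt(129 - 136))*(-119) = (400/7 + sqrt(-7))*(-119) = (400/7 + I*sqrt(7))*(-119) = -6800 - 119*I*sqrt(7)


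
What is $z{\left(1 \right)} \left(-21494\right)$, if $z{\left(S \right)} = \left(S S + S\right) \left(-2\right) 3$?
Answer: $257928$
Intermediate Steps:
$z{\left(S \right)} = - 6 S - 6 S^{2}$ ($z{\left(S \right)} = \left(S^{2} + S\right) \left(-2\right) 3 = \left(S + S^{2}\right) \left(-2\right) 3 = \left(- 2 S - 2 S^{2}\right) 3 = - 6 S - 6 S^{2}$)
$z{\left(1 \right)} \left(-21494\right) = \left(-6\right) 1 \left(1 + 1\right) \left(-21494\right) = \left(-6\right) 1 \cdot 2 \left(-21494\right) = \left(-12\right) \left(-21494\right) = 257928$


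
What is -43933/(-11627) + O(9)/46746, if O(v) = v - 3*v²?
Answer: 16277550/4313617 ≈ 3.7735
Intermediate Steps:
O(v) = v - 3*v²
-43933/(-11627) + O(9)/46746 = -43933/(-11627) + (9*(1 - 3*9))/46746 = -43933*(-1/11627) + (9*(1 - 27))*(1/46746) = 43933/11627 + (9*(-26))*(1/46746) = 43933/11627 - 234*1/46746 = 43933/11627 - 13/2597 = 16277550/4313617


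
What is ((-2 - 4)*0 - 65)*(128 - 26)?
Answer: -6630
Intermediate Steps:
((-2 - 4)*0 - 65)*(128 - 26) = (-6*0 - 65)*102 = (0 - 65)*102 = -65*102 = -6630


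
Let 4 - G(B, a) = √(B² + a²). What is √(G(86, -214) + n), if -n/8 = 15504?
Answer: √(-124028 - 2*√13298) ≈ 352.5*I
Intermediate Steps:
G(B, a) = 4 - √(B² + a²)
n = -124032 (n = -8*15504 = -124032)
√(G(86, -214) + n) = √((4 - √(86² + (-214)²)) - 124032) = √((4 - √(7396 + 45796)) - 124032) = √((4 - √53192) - 124032) = √((4 - 2*√13298) - 124032) = √(-124028 - 2*√13298)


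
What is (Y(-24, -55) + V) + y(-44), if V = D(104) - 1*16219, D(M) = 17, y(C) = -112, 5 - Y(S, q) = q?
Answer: -16254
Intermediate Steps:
Y(S, q) = 5 - q
V = -16202 (V = 17 - 1*16219 = 17 - 16219 = -16202)
(Y(-24, -55) + V) + y(-44) = ((5 - 1*(-55)) - 16202) - 112 = ((5 + 55) - 16202) - 112 = (60 - 16202) - 112 = -16142 - 112 = -16254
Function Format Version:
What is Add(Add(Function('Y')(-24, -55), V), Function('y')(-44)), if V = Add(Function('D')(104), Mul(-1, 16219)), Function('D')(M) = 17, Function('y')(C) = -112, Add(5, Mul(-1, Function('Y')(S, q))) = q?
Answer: -16254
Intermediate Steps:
Function('Y')(S, q) = Add(5, Mul(-1, q))
V = -16202 (V = Add(17, Mul(-1, 16219)) = Add(17, -16219) = -16202)
Add(Add(Function('Y')(-24, -55), V), Function('y')(-44)) = Add(Add(Add(5, Mul(-1, -55)), -16202), -112) = Add(Add(Add(5, 55), -16202), -112) = Add(Add(60, -16202), -112) = Add(-16142, -112) = -16254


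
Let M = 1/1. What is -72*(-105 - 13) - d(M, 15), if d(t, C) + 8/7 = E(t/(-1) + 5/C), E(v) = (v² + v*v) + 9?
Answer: 534697/63 ≈ 8487.3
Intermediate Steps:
M = 1
E(v) = 9 + 2*v² (E(v) = (v² + v²) + 9 = 2*v² + 9 = 9 + 2*v²)
d(t, C) = 55/7 + 2*(-t + 5/C)² (d(t, C) = -8/7 + (9 + 2*(t/(-1) + 5/C)²) = -8/7 + (9 + 2*(t*(-1) + 5/C)²) = -8/7 + (9 + 2*(-t + 5/C)²) = 55/7 + 2*(-t + 5/C)²)
-72*(-105 - 13) - d(M, 15) = -72*(-105 - 13) - (55/7 + 2*(-5 + 15*1)²/15²) = -72*(-118) - (55/7 + 2*(1/225)*(-5 + 15)²) = 8496 - (55/7 + 2*(1/225)*10²) = 8496 - (55/7 + 2*(1/225)*100) = 8496 - (55/7 + 8/9) = 8496 - 1*551/63 = 8496 - 551/63 = 534697/63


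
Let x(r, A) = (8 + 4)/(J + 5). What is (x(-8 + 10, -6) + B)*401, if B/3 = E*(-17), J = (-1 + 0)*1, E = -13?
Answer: 267066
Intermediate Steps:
J = -1 (J = -1*1 = -1)
x(r, A) = 3 (x(r, A) = (8 + 4)/(-1 + 5) = 12/4 = 12*(¼) = 3)
B = 663 (B = 3*(-13*(-17)) = 3*221 = 663)
(x(-8 + 10, -6) + B)*401 = (3 + 663)*401 = 666*401 = 267066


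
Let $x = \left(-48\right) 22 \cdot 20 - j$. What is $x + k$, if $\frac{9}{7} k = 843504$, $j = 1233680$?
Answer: $- \frac{1796224}{3} \approx -5.9874 \cdot 10^{5}$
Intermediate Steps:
$x = -1254800$ ($x = \left(-48\right) 22 \cdot 20 - 1233680 = \left(-1056\right) 20 - 1233680 = -21120 - 1233680 = -1254800$)
$k = \frac{1968176}{3}$ ($k = \frac{7}{9} \cdot 843504 = \frac{1968176}{3} \approx 6.5606 \cdot 10^{5}$)
$x + k = -1254800 + \frac{1968176}{3} = - \frac{1796224}{3}$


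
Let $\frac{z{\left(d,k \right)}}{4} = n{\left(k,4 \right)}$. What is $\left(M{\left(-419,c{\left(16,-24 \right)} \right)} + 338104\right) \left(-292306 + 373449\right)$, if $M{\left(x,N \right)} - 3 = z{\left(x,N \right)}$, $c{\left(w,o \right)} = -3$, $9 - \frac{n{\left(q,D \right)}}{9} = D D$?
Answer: $27414568265$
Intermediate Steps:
$n{\left(q,D \right)} = 81 - 9 D^{2}$ ($n{\left(q,D \right)} = 81 - 9 D D = 81 - 9 D^{2}$)
$z{\left(d,k \right)} = -252$ ($z{\left(d,k \right)} = 4 \left(81 - 9 \cdot 4^{2}\right) = 4 \left(81 - 144\right) = 4 \left(-63\right) = -252$)
$M{\left(x,N \right)} = -249$ ($M{\left(x,N \right)} = 3 - 252 = -249$)
$\left(M{\left(-419,c{\left(16,-24 \right)} \right)} + 338104\right) \left(-292306 + 373449\right) = \left(-249 + 338104\right) \left(-292306 + 373449\right) = 337855 \cdot 81143 = 27414568265$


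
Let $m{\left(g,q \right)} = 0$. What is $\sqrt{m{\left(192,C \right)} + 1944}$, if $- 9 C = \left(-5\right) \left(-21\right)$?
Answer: $18 \sqrt{6} \approx 44.091$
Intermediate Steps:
$C = - \frac{35}{3}$ ($C = - \frac{\left(-5\right) \left(-21\right)}{9} = \left(- \frac{1}{9}\right) 105 = - \frac{35}{3} \approx -11.667$)
$\sqrt{m{\left(192,C \right)} + 1944} = \sqrt{0 + 1944} = \sqrt{1944} = 18 \sqrt{6}$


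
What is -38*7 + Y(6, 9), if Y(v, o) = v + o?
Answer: -251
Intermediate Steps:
Y(v, o) = o + v
-38*7 + Y(6, 9) = -38*7 + (9 + 6) = -266 + 15 = -251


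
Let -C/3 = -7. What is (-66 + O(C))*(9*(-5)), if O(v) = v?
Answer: 2025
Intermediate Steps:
C = 21 (C = -3*(-7) = 21)
(-66 + O(C))*(9*(-5)) = (-66 + 21)*(9*(-5)) = -45*(-45) = 2025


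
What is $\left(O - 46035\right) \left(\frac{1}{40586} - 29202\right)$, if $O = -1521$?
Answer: $\frac{28181504197638}{20293} \approx 1.3887 \cdot 10^{9}$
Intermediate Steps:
$\left(O - 46035\right) \left(\frac{1}{40586} - 29202\right) = \left(-1521 - 46035\right) \left(\frac{1}{40586} - 29202\right) = - 47556 \left(\frac{1}{40586} - 29202\right) = \left(-47556\right) \left(- \frac{1185192371}{40586}\right) = \frac{28181504197638}{20293}$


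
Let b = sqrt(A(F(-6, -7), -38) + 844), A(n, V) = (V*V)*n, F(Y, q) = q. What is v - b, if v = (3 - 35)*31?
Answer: -992 - 4*I*sqrt(579) ≈ -992.0 - 96.25*I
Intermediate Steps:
A(n, V) = n*V**2 (A(n, V) = V**2*n = n*V**2)
v = -992 (v = -32*31 = -992)
b = 4*I*sqrt(579) (b = sqrt(-7*(-38)**2 + 844) = sqrt(-7*1444 + 844) = sqrt(-10108 + 844) = sqrt(-9264) = 4*I*sqrt(579) ≈ 96.25*I)
v - b = -992 - 4*I*sqrt(579)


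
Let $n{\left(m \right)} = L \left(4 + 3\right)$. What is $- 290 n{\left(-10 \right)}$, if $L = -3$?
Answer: $6090$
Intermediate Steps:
$n{\left(m \right)} = -21$ ($n{\left(m \right)} = - 3 \left(4 + 3\right) = \left(-3\right) 7 = -21$)
$- 290 n{\left(-10 \right)} = \left(-290\right) \left(-21\right) = 6090$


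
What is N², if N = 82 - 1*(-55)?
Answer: 18769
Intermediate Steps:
N = 137 (N = 82 + 55 = 137)
N² = 137² = 18769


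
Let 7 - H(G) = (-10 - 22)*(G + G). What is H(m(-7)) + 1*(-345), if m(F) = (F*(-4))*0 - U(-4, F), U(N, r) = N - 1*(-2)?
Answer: -210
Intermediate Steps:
U(N, r) = 2 + N (U(N, r) = N + 2 = 2 + N)
m(F) = 2 (m(F) = (F*(-4))*0 - (2 - 4) = -4*F*0 - 1*(-2) = 0 + 2 = 2)
H(G) = 7 + 64*G (H(G) = 7 - (-10 - 22)*(G + G) = 7 - (-32)*2*G = 7 - (-64)*G = 7 + 64*G)
H(m(-7)) + 1*(-345) = (7 + 64*2) + 1*(-345) = (7 + 128) - 345 = 135 - 345 = -210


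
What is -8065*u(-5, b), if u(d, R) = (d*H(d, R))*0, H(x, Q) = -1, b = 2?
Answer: 0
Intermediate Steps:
u(d, R) = 0 (u(d, R) = (d*(-1))*0 = -d*0 = 0)
-8065*u(-5, b) = -8065*0 = 0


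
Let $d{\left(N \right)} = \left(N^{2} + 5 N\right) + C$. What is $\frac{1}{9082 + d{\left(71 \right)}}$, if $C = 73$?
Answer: $\frac{1}{14551} \approx 6.8724 \cdot 10^{-5}$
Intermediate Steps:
$d{\left(N \right)} = 73 + N^{2} + 5 N$ ($d{\left(N \right)} = \left(N^{2} + 5 N\right) + 73 = 73 + N^{2} + 5 N$)
$\frac{1}{9082 + d{\left(71 \right)}} = \frac{1}{9082 + \left(73 + 71^{2} + 5 \cdot 71\right)} = \frac{1}{9082 + \left(73 + 5041 + 355\right)} = \frac{1}{9082 + 5469} = \frac{1}{14551}$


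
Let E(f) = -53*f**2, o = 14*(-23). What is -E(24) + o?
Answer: 30206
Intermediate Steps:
o = -322
-E(24) + o = -(-53)*24**2 - 322 = -(-53)*576 - 322 = -1*(-30528) - 322 = 30528 - 322 = 30206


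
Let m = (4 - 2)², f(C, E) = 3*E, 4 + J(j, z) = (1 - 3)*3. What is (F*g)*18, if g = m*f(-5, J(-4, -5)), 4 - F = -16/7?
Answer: -95040/7 ≈ -13577.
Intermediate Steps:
F = 44/7 (F = 4 - (-16)/7 = 4 - 1*(-16/7) = 4 + 16/7 = 44/7 ≈ 6.2857)
J(j, z) = -10 (J(j, z) = -4 + (1 - 3)*3 = -4 - 2*3 = -4 - 6 = -10)
m = 4 (m = 2² = 4)
g = -120 (g = 4*(3*(-10)) = 4*(-30) = -120)
(F*g)*18 = ((44/7)*(-120))*18 = -5280/7*18 = -95040/7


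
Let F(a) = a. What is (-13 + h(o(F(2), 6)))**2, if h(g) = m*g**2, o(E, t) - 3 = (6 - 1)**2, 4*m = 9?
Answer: 3066001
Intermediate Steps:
m = 9/4 (m = (1/4)*9 = 9/4 ≈ 2.2500)
o(E, t) = 28 (o(E, t) = 3 + (6 - 1)**2 = 3 + 5**2 = 3 + 25 = 28)
h(g) = 9*g**2/4
(-13 + h(o(F(2), 6)))**2 = (-13 + (9/4)*28**2)**2 = (-13 + (9/4)*784)**2 = (-13 + 1764)**2 = 1751**2 = 3066001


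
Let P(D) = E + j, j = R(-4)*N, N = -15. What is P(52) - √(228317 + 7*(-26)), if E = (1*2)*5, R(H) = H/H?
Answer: -5 - √228135 ≈ -482.63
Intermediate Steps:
R(H) = 1
E = 10 (E = 2*5 = 10)
j = -15 (j = 1*(-15) = -15)
P(D) = -5 (P(D) = 10 - 15 = -5)
P(52) - √(228317 + 7*(-26)) = -5 - √(228317 + 7*(-26)) = -5 - √(228317 - 182) = -5 - √228135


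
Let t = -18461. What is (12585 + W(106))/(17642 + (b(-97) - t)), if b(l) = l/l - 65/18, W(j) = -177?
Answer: 223344/649807 ≈ 0.34371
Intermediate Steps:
b(l) = -47/18 (b(l) = 1 - 65*1/18 = 1 - 65/18 = -47/18)
(12585 + W(106))/(17642 + (b(-97) - t)) = (12585 - 177)/(17642 + (-47/18 - 1*(-18461))) = 12408/(17642 + (-47/18 + 18461)) = 12408/(17642 + 332251/18) = 12408/(649807/18) = 12408*(18/649807) = 223344/649807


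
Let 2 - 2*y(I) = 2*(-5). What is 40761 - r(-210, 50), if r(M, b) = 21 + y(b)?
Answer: 40734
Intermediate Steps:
y(I) = 6 (y(I) = 1 - (-5) = 1 - ½*(-10) = 1 + 5 = 6)
r(M, b) = 27 (r(M, b) = 21 + 6 = 27)
40761 - r(-210, 50) = 40761 - 1*27 = 40761 - 27 = 40734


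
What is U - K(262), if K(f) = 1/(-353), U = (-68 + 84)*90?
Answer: 508321/353 ≈ 1440.0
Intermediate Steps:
U = 1440 (U = 16*90 = 1440)
K(f) = -1/353
U - K(262) = 1440 - 1*(-1/353) = 1440 + 1/353 = 508321/353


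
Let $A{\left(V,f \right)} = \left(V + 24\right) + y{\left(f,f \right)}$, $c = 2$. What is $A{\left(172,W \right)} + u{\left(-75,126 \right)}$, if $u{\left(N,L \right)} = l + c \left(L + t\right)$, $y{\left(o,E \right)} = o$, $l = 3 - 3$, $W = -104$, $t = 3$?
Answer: $350$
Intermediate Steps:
$l = 0$ ($l = 3 - 3 = 0$)
$A{\left(V,f \right)} = 24 + V + f$ ($A{\left(V,f \right)} = \left(V + 24\right) + f = \left(24 + V\right) + f = 24 + V + f$)
$u{\left(N,L \right)} = 6 + 2 L$ ($u{\left(N,L \right)} = 0 + 2 \left(L + 3\right) = 0 + 2 \left(3 + L\right) = 0 + \left(6 + 2 L\right) = 6 + 2 L$)
$A{\left(172,W \right)} + u{\left(-75,126 \right)} = \left(24 + 172 - 104\right) + \left(6 + 2 \cdot 126\right) = 92 + \left(6 + 252\right) = 92 + 258 = 350$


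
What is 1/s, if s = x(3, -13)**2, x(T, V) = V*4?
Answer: 1/2704 ≈ 0.00036982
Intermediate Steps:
x(T, V) = 4*V
s = 2704 (s = (4*(-13))**2 = (-52)**2 = 2704)
1/s = 1/2704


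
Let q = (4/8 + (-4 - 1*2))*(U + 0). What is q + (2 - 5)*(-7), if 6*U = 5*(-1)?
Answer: 307/12 ≈ 25.583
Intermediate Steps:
U = -⅚ (U = (5*(-1))/6 = (⅙)*(-5) = -⅚ ≈ -0.83333)
q = 55/12 (q = (4/8 + (-4 - 1*2))*(-⅚ + 0) = (4*(⅛) + (-4 - 2))*(-⅚) = (½ - 6)*(-⅚) = -11/2*(-⅚) = 55/12 ≈ 4.5833)
q + (2 - 5)*(-7) = 55/12 + (2 - 5)*(-7) = 55/12 - 3*(-7) = 55/12 + 21 = 307/12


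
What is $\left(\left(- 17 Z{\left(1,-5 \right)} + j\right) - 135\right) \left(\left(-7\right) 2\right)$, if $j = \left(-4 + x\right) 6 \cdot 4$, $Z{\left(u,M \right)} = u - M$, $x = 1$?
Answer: $4326$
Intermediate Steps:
$j = -72$ ($j = \left(-4 + 1\right) 6 \cdot 4 = \left(-3\right) 24 = -72$)
$\left(\left(- 17 Z{\left(1,-5 \right)} + j\right) - 135\right) \left(\left(-7\right) 2\right) = \left(\left(- 17 \left(1 - -5\right) - 72\right) - 135\right) \left(\left(-7\right) 2\right) = \left(\left(- 17 \left(1 + 5\right) - 72\right) - 135\right) \left(-14\right) = \left(\left(\left(-17\right) 6 - 72\right) - 135\right) \left(-14\right) = \left(\left(-102 - 72\right) - 135\right) \left(-14\right) = \left(-174 - 135\right) \left(-14\right) = \left(-309\right) \left(-14\right) = 4326$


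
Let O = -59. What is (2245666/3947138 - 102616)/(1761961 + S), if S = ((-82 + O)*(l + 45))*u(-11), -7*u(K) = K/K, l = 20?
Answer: -1417630435697/24359549021548 ≈ -0.058196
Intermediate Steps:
u(K) = -⅐ (u(K) = -K/(7*K) = -⅐*1 = -⅐)
S = 9165/7 (S = ((-82 - 59)*(20 + 45))*(-⅐) = -141*65*(-⅐) = -9165*(-⅐) = 9165/7 ≈ 1309.3)
(2245666/3947138 - 102616)/(1761961 + S) = (2245666/3947138 - 102616)/(1761961 + 9165/7) = (2245666*(1/3947138) - 102616)/(12342892/7) = (1122833/1973569 - 102616)*(7/12342892) = -202518633671/1973569*7/12342892 = -1417630435697/24359549021548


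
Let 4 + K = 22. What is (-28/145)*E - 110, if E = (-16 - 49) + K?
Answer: -14634/145 ≈ -100.92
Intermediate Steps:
K = 18 (K = -4 + 22 = 18)
E = -47 (E = (-16 - 49) + 18 = -65 + 18 = -47)
(-28/145)*E - 110 = -28/145*(-47) - 110 = 1316/145 - 110 = -14634/145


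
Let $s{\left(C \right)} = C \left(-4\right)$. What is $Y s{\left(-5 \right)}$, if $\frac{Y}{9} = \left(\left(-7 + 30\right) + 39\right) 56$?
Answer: $624960$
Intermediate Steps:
$s{\left(C \right)} = - 4 C$
$Y = 31248$ ($Y = 9 \left(\left(-7 + 30\right) + 39\right) 56 = 9 \left(23 + 39\right) 56 = 9 \cdot 62 \cdot 56 = 9 \cdot 3472 = 31248$)
$Y s{\left(-5 \right)} = 31248 \left(\left(-4\right) \left(-5\right)\right) = 31248 \cdot 20 = 624960$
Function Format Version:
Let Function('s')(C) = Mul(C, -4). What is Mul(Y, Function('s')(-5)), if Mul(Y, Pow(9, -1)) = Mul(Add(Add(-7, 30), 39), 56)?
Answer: 624960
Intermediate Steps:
Function('s')(C) = Mul(-4, C)
Y = 31248 (Y = Mul(9, Mul(Add(Add(-7, 30), 39), 56)) = Mul(9, Mul(Add(23, 39), 56)) = Mul(9, Mul(62, 56)) = Mul(9, 3472) = 31248)
Mul(Y, Function('s')(-5)) = Mul(31248, Mul(-4, -5)) = Mul(31248, 20) = 624960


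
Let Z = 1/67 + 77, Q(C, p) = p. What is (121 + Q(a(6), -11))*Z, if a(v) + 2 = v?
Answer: 567600/67 ≈ 8471.6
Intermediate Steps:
a(v) = -2 + v
Z = 5160/67 (Z = 1*(1/67) + 77 = 1/67 + 77 = 5160/67 ≈ 77.015)
(121 + Q(a(6), -11))*Z = (121 - 11)*(5160/67) = 110*(5160/67) = 567600/67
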